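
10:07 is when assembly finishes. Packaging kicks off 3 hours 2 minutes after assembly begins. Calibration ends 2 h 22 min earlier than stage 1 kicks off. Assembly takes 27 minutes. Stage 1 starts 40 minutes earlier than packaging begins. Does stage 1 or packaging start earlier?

Assembly starts at 10:07 − 27 min = 09:40.
Packaging starts at 09:40 + 182 min = 12:42.
Stage 1 starts at 12:42 − 40 min = 12:02.
Stage 1 starts at 12:02 and packaging starts at 12:42, so stage 1 is first.

stage 1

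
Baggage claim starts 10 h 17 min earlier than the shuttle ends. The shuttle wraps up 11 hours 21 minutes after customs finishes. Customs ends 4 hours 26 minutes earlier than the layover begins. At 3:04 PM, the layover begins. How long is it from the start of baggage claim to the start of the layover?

Customs ends at 3:04 PM − 266 min = 10:38 AM.
The shuttle ends at 10:38 AM + 681 min = 9:59 PM.
Baggage claim starts at 9:59 PM − 617 min = 11:42 AM.
From 11:42 AM to 3:04 PM is 3 hours 22 minutes.

3 hours 22 minutes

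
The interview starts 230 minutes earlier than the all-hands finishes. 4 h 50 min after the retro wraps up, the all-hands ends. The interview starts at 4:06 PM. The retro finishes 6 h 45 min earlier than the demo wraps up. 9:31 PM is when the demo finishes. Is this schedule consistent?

No

The retro ends at 9:31 PM − 405 min = 2:46 PM.
The all-hands ends at 2:46 PM + 290 min = 7:36 PM.
The interview starts at 7:36 PM − 230 min = 3:46 PM.
But the interview is also said to start at 4:06 PM — a 20-minute conflict.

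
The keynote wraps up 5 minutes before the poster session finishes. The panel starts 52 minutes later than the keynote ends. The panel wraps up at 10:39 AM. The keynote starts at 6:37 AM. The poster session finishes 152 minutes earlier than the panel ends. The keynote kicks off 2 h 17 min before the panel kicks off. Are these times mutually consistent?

Yes

The poster session ends at 10:39 AM − 152 min = 8:07 AM.
The keynote ends at 8:07 AM − 5 min = 8:02 AM.
The panel starts at 8:02 AM + 52 min = 8:54 AM.
The keynote starts at 8:54 AM − 137 min = 6:37 AM.
That matches the stated 6:37 AM, so the schedule is consistent.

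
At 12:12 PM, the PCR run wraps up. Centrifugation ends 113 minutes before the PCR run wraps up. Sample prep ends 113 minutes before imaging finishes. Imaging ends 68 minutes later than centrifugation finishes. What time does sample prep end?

Centrifugation ends at 12:12 PM − 113 min = 10:19 AM.
Imaging ends at 10:19 AM + 68 min = 11:27 AM.
Sample prep ends at 11:27 AM − 113 min = 9:34 AM.

9:34 AM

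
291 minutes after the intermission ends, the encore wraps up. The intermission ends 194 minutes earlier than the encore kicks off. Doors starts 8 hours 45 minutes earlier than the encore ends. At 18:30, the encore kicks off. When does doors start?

11:22

The intermission ends at 18:30 − 194 min = 15:16.
The encore ends at 15:16 + 291 min = 20:07.
Doors starts at 20:07 − 525 min = 11:22.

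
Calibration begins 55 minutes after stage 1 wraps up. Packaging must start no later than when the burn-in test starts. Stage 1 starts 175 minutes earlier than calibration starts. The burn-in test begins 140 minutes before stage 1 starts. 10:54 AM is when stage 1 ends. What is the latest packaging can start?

Calibration starts at 10:54 AM + 55 min = 11:49 AM.
Stage 1 starts at 11:49 AM − 175 min = 8:54 AM.
The burn-in test starts at 8:54 AM − 140 min = 6:34 AM.
Packaging is bounded by the burn-in test, so the latest it can start is 6:34 AM.

6:34 AM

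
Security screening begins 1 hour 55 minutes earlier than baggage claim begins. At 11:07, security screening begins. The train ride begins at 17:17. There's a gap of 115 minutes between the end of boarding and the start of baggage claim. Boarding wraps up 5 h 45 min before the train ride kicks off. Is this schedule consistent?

Boarding ends at 17:17 − 345 min = 11:32.
Baggage claim starts at 11:32 + 115 min = 13:27.
Security screening starts at 13:27 − 115 min = 11:32.
But security screening is also said to start at 11:07 — a 25-minute conflict.

No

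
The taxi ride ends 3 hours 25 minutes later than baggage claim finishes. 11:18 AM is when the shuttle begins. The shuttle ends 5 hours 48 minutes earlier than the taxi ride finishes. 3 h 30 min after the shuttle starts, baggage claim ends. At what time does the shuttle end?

Baggage claim ends at 11:18 AM + 210 min = 2:48 PM.
The taxi ride ends at 2:48 PM + 205 min = 6:13 PM.
The shuttle ends at 6:13 PM − 348 min = 12:25 PM.

12:25 PM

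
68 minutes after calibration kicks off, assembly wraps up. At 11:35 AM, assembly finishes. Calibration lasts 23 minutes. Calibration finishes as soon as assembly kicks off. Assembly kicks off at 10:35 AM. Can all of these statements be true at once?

No

Calibration ends at 10:35 AM.
Calibration starts at 10:35 AM − 23 min = 10:12 AM.
Assembly ends at 10:12 AM + 68 min = 11:20 AM.
But assembly is also said to end at 11:35 AM — a 15-minute conflict.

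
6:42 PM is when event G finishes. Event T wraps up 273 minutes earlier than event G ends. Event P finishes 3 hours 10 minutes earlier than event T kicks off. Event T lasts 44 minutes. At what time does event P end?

Event T ends at 6:42 PM − 273 min = 2:09 PM.
Event T starts at 2:09 PM − 44 min = 1:25 PM.
Event P ends at 1:25 PM − 190 min = 10:15 AM.

10:15 AM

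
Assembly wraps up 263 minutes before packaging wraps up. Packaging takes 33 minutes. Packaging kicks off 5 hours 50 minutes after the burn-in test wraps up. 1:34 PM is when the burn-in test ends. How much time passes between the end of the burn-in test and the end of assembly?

Packaging starts at 1:34 PM + 350 min = 7:24 PM.
Packaging ends at 7:24 PM + 33 min = 7:57 PM.
Assembly ends at 7:57 PM − 263 min = 3:34 PM.
From 1:34 PM to 3:34 PM is two hours.

two hours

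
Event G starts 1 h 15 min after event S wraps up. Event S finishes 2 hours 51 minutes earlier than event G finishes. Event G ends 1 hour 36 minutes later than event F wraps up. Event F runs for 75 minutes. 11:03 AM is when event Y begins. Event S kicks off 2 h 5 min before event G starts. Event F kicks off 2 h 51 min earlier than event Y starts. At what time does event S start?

Event F starts at 11:03 AM − 171 min = 8:12 AM.
Event F ends at 8:12 AM + 75 min = 9:27 AM.
Event G ends at 9:27 AM + 96 min = 11:03 AM.
Event S ends at 11:03 AM − 171 min = 8:12 AM.
Event G starts at 8:12 AM + 75 min = 9:27 AM.
Event S starts at 9:27 AM − 125 min = 7:22 AM.

7:22 AM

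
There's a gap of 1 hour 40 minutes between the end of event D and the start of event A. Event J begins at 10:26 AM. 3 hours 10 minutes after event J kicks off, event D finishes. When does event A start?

Event D ends at 10:26 AM + 190 min = 1:36 PM.
Event A starts at 1:36 PM + 100 min = 3:16 PM.

3:16 PM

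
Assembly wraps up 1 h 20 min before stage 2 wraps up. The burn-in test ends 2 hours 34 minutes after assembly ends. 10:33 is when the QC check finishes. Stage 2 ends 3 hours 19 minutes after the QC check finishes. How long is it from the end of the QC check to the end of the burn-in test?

4 h 33 min

Stage 2 ends at 10:33 + 199 min = 13:52.
Assembly ends at 13:52 − 80 min = 12:32.
The burn-in test ends at 12:32 + 154 min = 15:06.
From 10:33 to 15:06 is 4 h 33 min.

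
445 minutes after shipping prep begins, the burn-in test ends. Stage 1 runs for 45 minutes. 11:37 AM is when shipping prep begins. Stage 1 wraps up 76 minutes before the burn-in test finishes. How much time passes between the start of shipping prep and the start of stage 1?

The burn-in test ends at 11:37 AM + 445 min = 7:02 PM.
Stage 1 ends at 7:02 PM − 76 min = 5:46 PM.
Stage 1 starts at 5:46 PM − 45 min = 5:01 PM.
From 11:37 AM to 5:01 PM is 5 h 24 min.

5 h 24 min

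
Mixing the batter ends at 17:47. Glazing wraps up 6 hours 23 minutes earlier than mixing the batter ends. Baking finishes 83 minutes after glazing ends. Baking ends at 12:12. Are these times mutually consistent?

No

Glazing ends at 17:47 − 383 min = 11:24.
Baking ends at 11:24 + 83 min = 12:47.
But baking is also said to end at 12:12 — a 35-minute conflict.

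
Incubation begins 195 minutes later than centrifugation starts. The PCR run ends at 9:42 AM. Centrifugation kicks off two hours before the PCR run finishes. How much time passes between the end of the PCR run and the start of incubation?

1 hour 15 minutes

Centrifugation starts at 9:42 AM − 120 min = 7:42 AM.
Incubation starts at 7:42 AM + 195 min = 10:57 AM.
From 9:42 AM to 10:57 AM is 1 hour 15 minutes.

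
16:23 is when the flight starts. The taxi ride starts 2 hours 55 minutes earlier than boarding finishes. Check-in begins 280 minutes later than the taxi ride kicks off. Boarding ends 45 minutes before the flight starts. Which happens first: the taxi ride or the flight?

Boarding ends at 16:23 − 45 min = 15:38.
The taxi ride starts at 15:38 − 175 min = 12:43.
The taxi ride starts at 12:43 and the flight starts at 16:23, so the taxi ride is first.

the taxi ride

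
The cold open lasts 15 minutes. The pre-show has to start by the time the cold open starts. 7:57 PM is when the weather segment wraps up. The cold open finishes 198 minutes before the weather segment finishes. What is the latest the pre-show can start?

The cold open ends at 7:57 PM − 198 min = 4:39 PM.
The cold open starts at 4:39 PM − 15 min = 4:24 PM.
The pre-show is bounded by the cold open, so the latest it can start is 4:24 PM.

4:24 PM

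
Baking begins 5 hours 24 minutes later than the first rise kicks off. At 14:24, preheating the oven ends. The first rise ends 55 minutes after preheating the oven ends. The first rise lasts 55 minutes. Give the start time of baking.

19:48

The first rise ends at 14:24 + 55 min = 15:19.
The first rise starts at 15:19 − 55 min = 14:24.
Baking starts at 14:24 + 324 min = 19:48.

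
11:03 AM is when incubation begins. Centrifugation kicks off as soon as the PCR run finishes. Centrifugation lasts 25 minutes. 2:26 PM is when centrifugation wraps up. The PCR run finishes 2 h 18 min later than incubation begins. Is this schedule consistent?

The PCR run ends at 11:03 AM + 138 min = 1:21 PM.
So centrifugation starts at 1:21 PM.
Centrifugation ends at 1:21 PM + 25 min = 1:46 PM.
But centrifugation is also said to end at 2:26 PM — a 40-minute conflict.

No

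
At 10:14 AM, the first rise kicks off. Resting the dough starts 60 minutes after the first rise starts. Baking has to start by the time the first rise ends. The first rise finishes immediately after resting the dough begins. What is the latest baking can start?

11:14 AM

Resting the dough starts at 10:14 AM + 60 min = 11:14 AM.
So the first rise ends at 11:14 AM.
Baking is bounded by the first rise, so the latest it can start is 11:14 AM.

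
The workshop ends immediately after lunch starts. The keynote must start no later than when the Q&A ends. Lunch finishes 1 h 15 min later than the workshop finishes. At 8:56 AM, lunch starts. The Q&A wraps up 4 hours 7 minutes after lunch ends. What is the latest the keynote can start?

The workshop ends at 8:56 AM.
Lunch ends at 8:56 AM + 75 min = 10:11 AM.
The Q&A ends at 10:11 AM + 247 min = 2:18 PM.
The keynote is bounded by the Q&A, so the latest it can start is 2:18 PM.

2:18 PM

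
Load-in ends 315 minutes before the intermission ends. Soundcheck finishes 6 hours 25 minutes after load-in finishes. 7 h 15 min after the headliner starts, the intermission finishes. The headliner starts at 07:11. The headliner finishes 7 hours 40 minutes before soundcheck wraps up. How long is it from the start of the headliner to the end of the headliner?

The intermission ends at 07:11 + 435 min = 14:26.
Load-in ends at 14:26 − 315 min = 09:11.
Soundcheck ends at 09:11 + 385 min = 15:36.
The headliner ends at 15:36 − 460 min = 07:56.
From 07:11 to 07:56 is 45 minutes.

45 minutes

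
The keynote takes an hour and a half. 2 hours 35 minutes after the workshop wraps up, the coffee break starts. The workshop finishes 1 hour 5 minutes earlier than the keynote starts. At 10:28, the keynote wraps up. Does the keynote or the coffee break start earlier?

The keynote starts at 10:28 − 90 min = 08:58.
The workshop ends at 08:58 − 65 min = 07:53.
The coffee break starts at 07:53 + 155 min = 10:28.
The keynote starts at 08:58 and the coffee break starts at 10:28, so the keynote is first.

the keynote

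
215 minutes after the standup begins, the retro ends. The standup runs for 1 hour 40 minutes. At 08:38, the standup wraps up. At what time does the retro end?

The standup starts at 08:38 − 100 min = 06:58.
The retro ends at 06:58 + 215 min = 10:33.

10:33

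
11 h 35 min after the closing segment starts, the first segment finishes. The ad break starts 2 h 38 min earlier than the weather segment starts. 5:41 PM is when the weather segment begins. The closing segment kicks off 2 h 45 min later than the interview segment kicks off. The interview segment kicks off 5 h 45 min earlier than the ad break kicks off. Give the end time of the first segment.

The ad break starts at 5:41 PM − 158 min = 3:03 PM.
The interview segment starts at 3:03 PM − 345 min = 9:18 AM.
The closing segment starts at 9:18 AM + 165 min = 12:03 PM.
The first segment ends at 12:03 PM + 695 min = 11:38 PM.

11:38 PM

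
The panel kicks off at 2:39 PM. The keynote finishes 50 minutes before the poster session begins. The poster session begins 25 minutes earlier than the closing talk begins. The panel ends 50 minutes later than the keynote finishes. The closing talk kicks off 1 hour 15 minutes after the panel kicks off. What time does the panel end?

The closing talk starts at 2:39 PM + 75 min = 3:54 PM.
The poster session starts at 3:54 PM − 25 min = 3:29 PM.
The keynote ends at 3:29 PM − 50 min = 2:39 PM.
The panel ends at 2:39 PM + 50 min = 3:29 PM.

3:29 PM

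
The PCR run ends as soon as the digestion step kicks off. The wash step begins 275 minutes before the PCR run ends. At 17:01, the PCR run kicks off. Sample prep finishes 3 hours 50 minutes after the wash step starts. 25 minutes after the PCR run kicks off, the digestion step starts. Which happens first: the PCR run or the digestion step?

The digestion step starts at 17:01 + 25 min = 17:26.
The PCR run starts at 17:01 and the digestion step starts at 17:26, so the PCR run is first.

the PCR run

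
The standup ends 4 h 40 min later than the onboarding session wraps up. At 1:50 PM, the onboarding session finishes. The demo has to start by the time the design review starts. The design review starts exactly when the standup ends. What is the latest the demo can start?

6:30 PM

The standup ends at 1:50 PM + 280 min = 6:30 PM.
So the design review starts at 6:30 PM.
The demo is bounded by the design review, so the latest it can start is 6:30 PM.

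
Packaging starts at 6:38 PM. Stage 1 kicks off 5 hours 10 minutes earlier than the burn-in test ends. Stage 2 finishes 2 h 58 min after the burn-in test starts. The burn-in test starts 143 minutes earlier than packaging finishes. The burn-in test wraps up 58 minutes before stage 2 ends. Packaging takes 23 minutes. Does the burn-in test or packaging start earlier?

the burn-in test

Packaging ends at 6:38 PM + 23 min = 7:01 PM.
The burn-in test starts at 7:01 PM − 143 min = 4:38 PM.
The burn-in test starts at 4:38 PM and packaging starts at 6:38 PM, so the burn-in test is first.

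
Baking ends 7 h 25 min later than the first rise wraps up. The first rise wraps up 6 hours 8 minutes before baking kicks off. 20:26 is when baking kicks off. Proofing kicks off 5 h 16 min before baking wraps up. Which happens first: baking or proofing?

The first rise ends at 20:26 − 368 min = 14:18.
Baking ends at 14:18 + 445 min = 21:43.
Proofing starts at 21:43 − 316 min = 16:27.
Baking starts at 20:26 and proofing starts at 16:27, so proofing is first.

proofing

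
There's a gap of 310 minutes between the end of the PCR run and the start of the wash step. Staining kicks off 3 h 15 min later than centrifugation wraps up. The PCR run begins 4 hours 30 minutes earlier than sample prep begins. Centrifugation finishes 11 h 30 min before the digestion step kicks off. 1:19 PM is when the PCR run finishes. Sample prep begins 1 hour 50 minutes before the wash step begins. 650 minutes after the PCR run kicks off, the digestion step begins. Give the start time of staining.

2:44 PM

The wash step starts at 1:19 PM + 310 min = 6:29 PM.
Sample prep starts at 6:29 PM − 110 min = 4:39 PM.
The PCR run starts at 4:39 PM − 270 min = 12:09 PM.
The digestion step starts at 12:09 PM + 650 min = 10:59 PM.
Centrifugation ends at 10:59 PM − 690 min = 11:29 AM.
Staining starts at 11:29 AM + 195 min = 2:44 PM.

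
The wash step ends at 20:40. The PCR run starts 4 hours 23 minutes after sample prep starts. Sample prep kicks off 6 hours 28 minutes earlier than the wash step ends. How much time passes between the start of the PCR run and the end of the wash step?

Sample prep starts at 20:40 − 388 min = 14:12.
The PCR run starts at 14:12 + 263 min = 18:35.
From 18:35 to 20:40 is 2 hours 5 minutes.

2 hours 5 minutes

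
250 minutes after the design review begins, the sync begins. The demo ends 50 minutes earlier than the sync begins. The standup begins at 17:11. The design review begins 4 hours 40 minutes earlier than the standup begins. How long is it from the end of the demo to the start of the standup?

The design review starts at 17:11 − 280 min = 12:31.
The sync starts at 12:31 + 250 min = 16:41.
The demo ends at 16:41 − 50 min = 15:51.
From 15:51 to 17:11 is 1 h 20 min.

1 h 20 min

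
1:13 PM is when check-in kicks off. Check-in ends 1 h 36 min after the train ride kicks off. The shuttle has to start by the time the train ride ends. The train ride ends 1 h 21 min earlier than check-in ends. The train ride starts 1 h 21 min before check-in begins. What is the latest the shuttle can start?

12:07 PM

The train ride starts at 1:13 PM − 81 min = 11:52 AM.
Check-in ends at 11:52 AM + 96 min = 1:28 PM.
The train ride ends at 1:28 PM − 81 min = 12:07 PM.
The shuttle is bounded by the train ride, so the latest it can start is 12:07 PM.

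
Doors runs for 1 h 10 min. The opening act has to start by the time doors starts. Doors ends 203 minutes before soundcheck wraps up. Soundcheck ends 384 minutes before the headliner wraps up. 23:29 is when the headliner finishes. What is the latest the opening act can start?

12:32

Soundcheck ends at 23:29 − 384 min = 17:05.
Doors ends at 17:05 − 203 min = 13:42.
Doors starts at 13:42 − 70 min = 12:32.
The opening act is bounded by doors, so the latest it can start is 12:32.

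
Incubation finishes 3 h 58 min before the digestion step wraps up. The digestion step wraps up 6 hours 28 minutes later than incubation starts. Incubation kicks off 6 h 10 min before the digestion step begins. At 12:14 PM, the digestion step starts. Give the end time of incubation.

8:34 AM

Incubation starts at 12:14 PM − 370 min = 6:04 AM.
The digestion step ends at 6:04 AM + 388 min = 12:32 PM.
Incubation ends at 12:32 PM − 238 min = 8:34 AM.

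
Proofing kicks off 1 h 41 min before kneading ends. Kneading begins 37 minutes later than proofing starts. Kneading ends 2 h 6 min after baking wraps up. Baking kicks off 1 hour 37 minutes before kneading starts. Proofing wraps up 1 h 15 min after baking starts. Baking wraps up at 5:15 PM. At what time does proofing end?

5:55 PM

Kneading ends at 5:15 PM + 126 min = 7:21 PM.
Proofing starts at 7:21 PM − 101 min = 5:40 PM.
Kneading starts at 5:40 PM + 37 min = 6:17 PM.
Baking starts at 6:17 PM − 97 min = 4:40 PM.
Proofing ends at 4:40 PM + 75 min = 5:55 PM.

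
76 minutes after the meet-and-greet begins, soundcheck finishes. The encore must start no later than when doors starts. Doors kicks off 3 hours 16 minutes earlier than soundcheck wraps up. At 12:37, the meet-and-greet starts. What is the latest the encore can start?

Soundcheck ends at 12:37 + 76 min = 13:53.
Doors starts at 13:53 − 196 min = 10:37.
The encore is bounded by doors, so the latest it can start is 10:37.

10:37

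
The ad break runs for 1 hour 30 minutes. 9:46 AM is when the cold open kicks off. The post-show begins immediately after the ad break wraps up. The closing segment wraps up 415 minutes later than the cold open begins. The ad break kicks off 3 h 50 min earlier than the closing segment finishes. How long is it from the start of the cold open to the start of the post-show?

275 minutes

The closing segment ends at 9:46 AM + 415 min = 4:41 PM.
The ad break starts at 4:41 PM − 230 min = 12:51 PM.
The ad break ends at 12:51 PM + 90 min = 2:21 PM.
So the post-show starts at 2:21 PM.
From 9:46 AM to 2:21 PM is 275 minutes.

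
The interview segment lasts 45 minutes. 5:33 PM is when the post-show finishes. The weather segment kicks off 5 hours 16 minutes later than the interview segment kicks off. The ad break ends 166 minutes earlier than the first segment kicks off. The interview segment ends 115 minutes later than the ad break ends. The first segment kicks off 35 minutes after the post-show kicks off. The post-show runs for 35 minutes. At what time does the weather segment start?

9:13 PM

The post-show starts at 5:33 PM − 35 min = 4:58 PM.
The first segment starts at 4:58 PM + 35 min = 5:33 PM.
The ad break ends at 5:33 PM − 166 min = 2:47 PM.
The interview segment ends at 2:47 PM + 115 min = 4:42 PM.
The interview segment starts at 4:42 PM − 45 min = 3:57 PM.
The weather segment starts at 3:57 PM + 316 min = 9:13 PM.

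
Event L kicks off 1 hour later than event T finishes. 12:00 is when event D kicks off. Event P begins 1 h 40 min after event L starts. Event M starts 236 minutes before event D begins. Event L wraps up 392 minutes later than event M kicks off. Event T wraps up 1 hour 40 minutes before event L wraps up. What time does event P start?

Event M starts at 12:00 − 236 min = 08:04.
Event L ends at 08:04 + 392 min = 14:36.
Event T ends at 14:36 − 100 min = 12:56.
Event L starts at 12:56 + 60 min = 13:56.
Event P starts at 13:56 + 100 min = 15:36.

15:36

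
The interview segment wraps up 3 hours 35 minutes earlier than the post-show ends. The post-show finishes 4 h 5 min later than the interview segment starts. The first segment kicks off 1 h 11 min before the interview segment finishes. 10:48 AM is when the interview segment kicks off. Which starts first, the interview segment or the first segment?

The post-show ends at 10:48 AM + 245 min = 2:53 PM.
The interview segment ends at 2:53 PM − 215 min = 11:18 AM.
The first segment starts at 11:18 AM − 71 min = 10:07 AM.
The interview segment starts at 10:48 AM and the first segment starts at 10:07 AM, so the first segment is first.

the first segment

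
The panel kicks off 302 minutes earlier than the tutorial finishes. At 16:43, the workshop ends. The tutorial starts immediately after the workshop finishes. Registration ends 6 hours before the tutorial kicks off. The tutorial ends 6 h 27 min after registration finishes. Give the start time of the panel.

The tutorial starts at 16:43.
Registration ends at 16:43 − 360 min = 10:43.
The tutorial ends at 10:43 + 387 min = 17:10.
The panel starts at 17:10 − 302 min = 12:08.

12:08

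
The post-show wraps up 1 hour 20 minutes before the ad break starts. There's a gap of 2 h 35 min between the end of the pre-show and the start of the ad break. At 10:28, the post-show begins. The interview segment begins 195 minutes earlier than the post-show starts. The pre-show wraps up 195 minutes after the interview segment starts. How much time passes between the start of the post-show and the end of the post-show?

The interview segment starts at 10:28 − 195 min = 07:13.
The pre-show ends at 07:13 + 195 min = 10:28.
The ad break starts at 10:28 + 155 min = 13:03.
The post-show ends at 13:03 − 80 min = 11:43.
From 10:28 to 11:43 is 1 hour 15 minutes.

1 hour 15 minutes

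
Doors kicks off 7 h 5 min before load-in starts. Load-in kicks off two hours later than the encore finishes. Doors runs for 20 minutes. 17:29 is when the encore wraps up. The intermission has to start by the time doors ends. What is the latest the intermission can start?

12:44

Load-in starts at 17:29 + 120 min = 19:29.
Doors starts at 19:29 − 425 min = 12:24.
Doors ends at 12:24 + 20 min = 12:44.
The intermission is bounded by doors, so the latest it can start is 12:44.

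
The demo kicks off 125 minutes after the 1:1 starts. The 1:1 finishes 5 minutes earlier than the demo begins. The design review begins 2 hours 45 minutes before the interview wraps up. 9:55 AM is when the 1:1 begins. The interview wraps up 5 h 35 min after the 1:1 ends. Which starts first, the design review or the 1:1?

The demo starts at 9:55 AM + 125 min = 12:00 PM.
The 1:1 ends at 12:00 PM − 5 min = 11:55 AM.
The interview ends at 11:55 AM + 335 min = 5:30 PM.
The design review starts at 5:30 PM − 165 min = 2:45 PM.
The design review starts at 2:45 PM and the 1:1 starts at 9:55 AM, so the 1:1 is first.

the 1:1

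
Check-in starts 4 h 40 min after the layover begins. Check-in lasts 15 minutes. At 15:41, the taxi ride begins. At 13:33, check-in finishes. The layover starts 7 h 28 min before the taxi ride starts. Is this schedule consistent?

The layover starts at 15:41 − 448 min = 08:13.
Check-in starts at 08:13 + 280 min = 12:53.
Check-in ends at 12:53 + 15 min = 13:08.
But check-in is also said to end at 13:33 — a 25-minute conflict.

No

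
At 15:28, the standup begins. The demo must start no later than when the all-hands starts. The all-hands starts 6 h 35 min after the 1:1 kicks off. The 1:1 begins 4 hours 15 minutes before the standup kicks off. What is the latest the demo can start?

17:48

The 1:1 starts at 15:28 − 255 min = 11:13.
The all-hands starts at 11:13 + 395 min = 17:48.
The demo is bounded by the all-hands, so the latest it can start is 17:48.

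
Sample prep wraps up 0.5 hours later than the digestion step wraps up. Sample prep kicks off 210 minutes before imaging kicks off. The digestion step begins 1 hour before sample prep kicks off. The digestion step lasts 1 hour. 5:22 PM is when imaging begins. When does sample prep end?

Sample prep starts at 5:22 PM − 210 min = 1:52 PM.
The digestion step starts at 1:52 PM − 60 min = 12:52 PM.
The digestion step ends at 12:52 PM + 60 min = 1:52 PM.
Sample prep ends at 1:52 PM + 30 min = 2:22 PM.

2:22 PM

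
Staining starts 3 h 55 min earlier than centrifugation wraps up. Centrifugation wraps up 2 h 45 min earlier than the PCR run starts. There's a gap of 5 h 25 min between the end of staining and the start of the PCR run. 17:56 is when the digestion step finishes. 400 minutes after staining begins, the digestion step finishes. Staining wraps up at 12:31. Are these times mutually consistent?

The PCR run starts at 12:31 + 325 min = 17:56.
Centrifugation ends at 17:56 − 165 min = 15:11.
Staining starts at 15:11 − 235 min = 11:16.
The digestion step ends at 11:16 + 400 min = 17:56.
That matches the stated 17:56, so the schedule is consistent.

Yes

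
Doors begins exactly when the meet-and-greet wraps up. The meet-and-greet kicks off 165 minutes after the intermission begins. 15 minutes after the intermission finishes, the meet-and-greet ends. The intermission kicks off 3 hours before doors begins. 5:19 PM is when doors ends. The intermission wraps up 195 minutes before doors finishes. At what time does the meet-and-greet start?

2:04 PM

The intermission ends at 5:19 PM − 195 min = 2:04 PM.
The meet-and-greet ends at 2:04 PM + 15 min = 2:19 PM.
So doors starts at 2:19 PM.
The intermission starts at 2:19 PM − 180 min = 11:19 AM.
The meet-and-greet starts at 11:19 AM + 165 min = 2:04 PM.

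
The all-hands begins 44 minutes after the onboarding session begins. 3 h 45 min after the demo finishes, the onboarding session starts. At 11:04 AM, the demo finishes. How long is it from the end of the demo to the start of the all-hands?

The onboarding session starts at 11:04 AM + 225 min = 2:49 PM.
The all-hands starts at 2:49 PM + 44 min = 3:33 PM.
From 11:04 AM to 3:33 PM is 4 h 29 min.

4 h 29 min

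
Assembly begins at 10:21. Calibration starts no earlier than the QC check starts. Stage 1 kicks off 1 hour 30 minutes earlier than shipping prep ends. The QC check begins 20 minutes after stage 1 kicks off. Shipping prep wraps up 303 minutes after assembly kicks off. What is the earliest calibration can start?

14:14

Shipping prep ends at 10:21 + 303 min = 15:24.
Stage 1 starts at 15:24 − 90 min = 13:54.
The QC check starts at 13:54 + 20 min = 14:14.
Calibration is bounded by the QC check, so the earliest it can start is 14:14.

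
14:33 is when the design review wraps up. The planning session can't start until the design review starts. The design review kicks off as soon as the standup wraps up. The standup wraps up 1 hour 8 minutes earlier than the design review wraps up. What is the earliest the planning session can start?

The standup ends at 14:33 − 68 min = 13:25.
So the design review starts at 13:25.
The planning session is bounded by the design review, so the earliest it can start is 13:25.

13:25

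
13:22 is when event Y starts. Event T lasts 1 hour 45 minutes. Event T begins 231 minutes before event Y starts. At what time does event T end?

Event T starts at 13:22 − 231 min = 09:31.
Event T ends at 09:31 + 105 min = 11:16.

11:16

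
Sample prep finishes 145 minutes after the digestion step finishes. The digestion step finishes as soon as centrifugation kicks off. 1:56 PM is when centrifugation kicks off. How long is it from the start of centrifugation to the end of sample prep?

The digestion step ends at 1:56 PM.
Sample prep ends at 1:56 PM + 145 min = 4:21 PM.
From 1:56 PM to 4:21 PM is 2 hours 25 minutes.

2 hours 25 minutes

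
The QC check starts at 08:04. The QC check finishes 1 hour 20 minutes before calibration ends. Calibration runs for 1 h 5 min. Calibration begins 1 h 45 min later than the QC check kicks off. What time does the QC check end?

Calibration starts at 08:04 + 105 min = 09:49.
Calibration ends at 09:49 + 65 min = 10:54.
The QC check ends at 10:54 − 80 min = 09:34.

09:34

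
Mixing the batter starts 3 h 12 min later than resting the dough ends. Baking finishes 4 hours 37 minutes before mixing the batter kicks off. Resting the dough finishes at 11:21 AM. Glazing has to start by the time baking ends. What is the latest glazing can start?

9:56 AM

Mixing the batter starts at 11:21 AM + 192 min = 2:33 PM.
Baking ends at 2:33 PM − 277 min = 9:56 AM.
Glazing is bounded by baking, so the latest it can start is 9:56 AM.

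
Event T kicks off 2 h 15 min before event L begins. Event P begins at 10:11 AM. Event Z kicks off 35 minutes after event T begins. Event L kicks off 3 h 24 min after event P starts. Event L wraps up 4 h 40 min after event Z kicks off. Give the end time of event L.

Event L starts at 10:11 AM + 204 min = 1:35 PM.
Event T starts at 1:35 PM − 135 min = 11:20 AM.
Event Z starts at 11:20 AM + 35 min = 11:55 AM.
Event L ends at 11:55 AM + 280 min = 4:35 PM.

4:35 PM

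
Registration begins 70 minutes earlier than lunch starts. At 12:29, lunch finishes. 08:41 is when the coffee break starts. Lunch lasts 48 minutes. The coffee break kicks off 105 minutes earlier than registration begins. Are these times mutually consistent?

No

Lunch starts at 12:29 − 48 min = 11:41.
Registration starts at 11:41 − 70 min = 10:31.
The coffee break starts at 10:31 − 105 min = 08:46.
But the coffee break is also said to start at 08:41 — a 5-minute conflict.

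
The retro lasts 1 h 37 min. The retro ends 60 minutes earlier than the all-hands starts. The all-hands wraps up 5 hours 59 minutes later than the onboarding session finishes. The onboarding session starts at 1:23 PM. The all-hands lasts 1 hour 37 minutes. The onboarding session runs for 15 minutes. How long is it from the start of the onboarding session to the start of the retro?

The onboarding session ends at 1:23 PM + 15 min = 1:38 PM.
The all-hands ends at 1:38 PM + 359 min = 7:37 PM.
The all-hands starts at 7:37 PM − 97 min = 6:00 PM.
The retro ends at 6:00 PM − 60 min = 5:00 PM.
The retro starts at 5:00 PM − 97 min = 3:23 PM.
From 1:23 PM to 3:23 PM is 2 hours.

2 hours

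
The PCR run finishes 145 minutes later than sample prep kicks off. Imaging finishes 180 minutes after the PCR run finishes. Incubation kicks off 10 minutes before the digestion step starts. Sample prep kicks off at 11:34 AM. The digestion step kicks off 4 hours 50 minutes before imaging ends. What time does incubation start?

11:59 AM

The PCR run ends at 11:34 AM + 145 min = 1:59 PM.
Imaging ends at 1:59 PM + 180 min = 4:59 PM.
The digestion step starts at 4:59 PM − 290 min = 12:09 PM.
Incubation starts at 12:09 PM − 10 min = 11:59 AM.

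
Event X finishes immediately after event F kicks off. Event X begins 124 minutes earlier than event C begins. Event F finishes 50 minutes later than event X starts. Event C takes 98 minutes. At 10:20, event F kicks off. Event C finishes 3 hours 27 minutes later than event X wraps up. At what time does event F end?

10:55

Event X ends at 10:20.
Event C ends at 10:20 + 207 min = 13:47.
Event C starts at 13:47 − 98 min = 12:09.
Event X starts at 12:09 − 124 min = 10:05.
Event F ends at 10:05 + 50 min = 10:55.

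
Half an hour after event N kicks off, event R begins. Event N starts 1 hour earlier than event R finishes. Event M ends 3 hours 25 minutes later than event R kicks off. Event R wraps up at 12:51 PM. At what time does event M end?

3:46 PM

Event N starts at 12:51 PM − 60 min = 11:51 AM.
Event R starts at 11:51 AM + 30 min = 12:21 PM.
Event M ends at 12:21 PM + 205 min = 3:46 PM.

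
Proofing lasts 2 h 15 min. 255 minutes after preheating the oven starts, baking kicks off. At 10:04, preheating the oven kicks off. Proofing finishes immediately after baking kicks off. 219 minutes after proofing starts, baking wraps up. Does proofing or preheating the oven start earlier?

Baking starts at 10:04 + 255 min = 14:19.
So proofing ends at 14:19.
Proofing starts at 14:19 − 135 min = 12:04.
Proofing starts at 12:04 and preheating the oven starts at 10:04, so preheating the oven is first.

preheating the oven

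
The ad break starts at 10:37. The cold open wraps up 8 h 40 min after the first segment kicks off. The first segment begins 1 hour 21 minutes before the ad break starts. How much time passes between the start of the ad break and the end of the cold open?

The first segment starts at 10:37 − 81 min = 09:16.
The cold open ends at 09:16 + 520 min = 17:56.
From 10:37 to 17:56 is 439 minutes.

439 minutes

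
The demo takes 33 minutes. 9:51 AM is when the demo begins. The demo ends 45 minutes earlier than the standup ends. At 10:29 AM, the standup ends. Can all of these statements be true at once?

No

The demo ends at 10:29 AM − 45 min = 9:44 AM.
The demo starts at 9:44 AM − 33 min = 9:11 AM.
But the demo is also said to start at 9:51 AM — a 40-minute conflict.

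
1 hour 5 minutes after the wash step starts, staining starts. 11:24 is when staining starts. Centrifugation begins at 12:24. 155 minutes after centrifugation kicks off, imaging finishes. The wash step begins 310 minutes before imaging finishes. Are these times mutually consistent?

Imaging ends at 12:24 + 155 min = 14:59.
The wash step starts at 14:59 − 310 min = 09:49.
Staining starts at 09:49 + 65 min = 10:54.
But staining is also said to start at 11:24 — a 30-minute conflict.

No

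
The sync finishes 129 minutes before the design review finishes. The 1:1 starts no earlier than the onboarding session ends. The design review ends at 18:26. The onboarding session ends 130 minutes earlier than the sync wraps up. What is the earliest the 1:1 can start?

14:07

The sync ends at 18:26 − 129 min = 16:17.
The onboarding session ends at 16:17 − 130 min = 14:07.
The 1:1 is bounded by the onboarding session, so the earliest it can start is 14:07.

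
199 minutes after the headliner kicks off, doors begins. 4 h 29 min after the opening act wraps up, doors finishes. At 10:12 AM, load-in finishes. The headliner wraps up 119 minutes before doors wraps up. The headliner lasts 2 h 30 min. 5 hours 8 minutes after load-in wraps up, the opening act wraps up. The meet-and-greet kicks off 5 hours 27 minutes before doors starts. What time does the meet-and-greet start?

The opening act ends at 10:12 AM + 308 min = 3:20 PM.
Doors ends at 3:20 PM + 269 min = 7:49 PM.
The headliner ends at 7:49 PM − 119 min = 5:50 PM.
The headliner starts at 5:50 PM − 150 min = 3:20 PM.
Doors starts at 3:20 PM + 199 min = 6:39 PM.
The meet-and-greet starts at 6:39 PM − 327 min = 1:12 PM.

1:12 PM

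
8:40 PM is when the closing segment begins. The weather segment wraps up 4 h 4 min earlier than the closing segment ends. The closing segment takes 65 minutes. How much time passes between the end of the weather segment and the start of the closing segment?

The closing segment ends at 8:40 PM + 65 min = 9:45 PM.
The weather segment ends at 9:45 PM − 244 min = 5:41 PM.
From 5:41 PM to 8:40 PM is 2 h 59 min.

2 h 59 min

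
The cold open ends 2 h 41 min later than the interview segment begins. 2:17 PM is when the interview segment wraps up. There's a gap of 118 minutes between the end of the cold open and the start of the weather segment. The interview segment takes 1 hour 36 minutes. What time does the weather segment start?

The interview segment starts at 2:17 PM − 96 min = 12:41 PM.
The cold open ends at 12:41 PM + 161 min = 3:22 PM.
The weather segment starts at 3:22 PM + 118 min = 5:20 PM.

5:20 PM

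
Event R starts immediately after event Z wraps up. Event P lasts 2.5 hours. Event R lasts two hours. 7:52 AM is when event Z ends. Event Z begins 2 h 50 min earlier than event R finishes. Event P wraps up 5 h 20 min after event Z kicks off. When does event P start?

9:52 AM

Event R starts at 7:52 AM.
Event R ends at 7:52 AM + 120 min = 9:52 AM.
Event Z starts at 9:52 AM − 170 min = 7:02 AM.
Event P ends at 7:02 AM + 320 min = 12:22 PM.
Event P starts at 12:22 PM − 150 min = 9:52 AM.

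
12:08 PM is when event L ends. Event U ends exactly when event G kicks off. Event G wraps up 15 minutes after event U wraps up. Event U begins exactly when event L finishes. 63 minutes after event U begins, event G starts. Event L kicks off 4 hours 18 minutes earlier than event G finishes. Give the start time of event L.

9:08 AM

Event U starts at 12:08 PM.
Event G starts at 12:08 PM + 63 min = 1:11 PM.
So event U ends at 1:11 PM.
Event G ends at 1:11 PM + 15 min = 1:26 PM.
Event L starts at 1:26 PM − 258 min = 9:08 AM.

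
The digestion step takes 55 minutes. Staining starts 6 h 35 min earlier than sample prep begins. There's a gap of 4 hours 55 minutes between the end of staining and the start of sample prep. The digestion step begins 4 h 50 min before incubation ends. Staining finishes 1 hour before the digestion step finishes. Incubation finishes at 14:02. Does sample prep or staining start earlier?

staining

The digestion step starts at 14:02 − 290 min = 09:12.
The digestion step ends at 09:12 + 55 min = 10:07.
Staining ends at 10:07 − 60 min = 09:07.
Sample prep starts at 09:07 + 295 min = 14:02.
Staining starts at 14:02 − 395 min = 07:27.
Sample prep starts at 14:02 and staining starts at 07:27, so staining is first.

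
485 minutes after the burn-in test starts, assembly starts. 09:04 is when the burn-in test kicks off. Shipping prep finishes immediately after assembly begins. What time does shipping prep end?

Assembly starts at 09:04 + 485 min = 17:09.
So shipping prep ends at 17:09.

17:09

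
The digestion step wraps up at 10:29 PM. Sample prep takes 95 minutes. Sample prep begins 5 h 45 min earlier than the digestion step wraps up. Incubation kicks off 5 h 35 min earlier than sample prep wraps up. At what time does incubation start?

Sample prep starts at 10:29 PM − 345 min = 4:44 PM.
Sample prep ends at 4:44 PM + 95 min = 6:19 PM.
Incubation starts at 6:19 PM − 335 min = 12:44 PM.

12:44 PM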